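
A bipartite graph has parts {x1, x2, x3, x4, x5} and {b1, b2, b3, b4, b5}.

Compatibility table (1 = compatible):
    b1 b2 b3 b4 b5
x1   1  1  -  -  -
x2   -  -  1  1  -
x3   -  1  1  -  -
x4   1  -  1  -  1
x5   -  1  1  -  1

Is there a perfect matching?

Yes

A valid assignment of size 5: x1–b1, x2–b4, x3–b2, x4–b5, x5–b3.
Every left vertex is matched, so this is a perfect matching.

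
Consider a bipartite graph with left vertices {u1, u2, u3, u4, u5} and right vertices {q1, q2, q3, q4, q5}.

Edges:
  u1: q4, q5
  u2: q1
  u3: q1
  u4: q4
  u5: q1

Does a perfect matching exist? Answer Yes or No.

No

The set {u2, u3, u5} has only 1 neighbour ({q1}), so by Hall's theorem at most 3 of the 5 left vertices can be matched.
Hence no matching covers every left vertex.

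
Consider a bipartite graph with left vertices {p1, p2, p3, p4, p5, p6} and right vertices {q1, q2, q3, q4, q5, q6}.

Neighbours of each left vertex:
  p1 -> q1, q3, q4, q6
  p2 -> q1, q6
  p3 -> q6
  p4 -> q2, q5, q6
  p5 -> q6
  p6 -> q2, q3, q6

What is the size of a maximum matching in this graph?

5

For example, pair p1→q4, p2→q1, p3→q6, p4→q5, p6→q2.
The set {p3, p5} has only 1 neighbour ({q6}), so by Hall's theorem at most 5 of the 6 left vertices can be matched.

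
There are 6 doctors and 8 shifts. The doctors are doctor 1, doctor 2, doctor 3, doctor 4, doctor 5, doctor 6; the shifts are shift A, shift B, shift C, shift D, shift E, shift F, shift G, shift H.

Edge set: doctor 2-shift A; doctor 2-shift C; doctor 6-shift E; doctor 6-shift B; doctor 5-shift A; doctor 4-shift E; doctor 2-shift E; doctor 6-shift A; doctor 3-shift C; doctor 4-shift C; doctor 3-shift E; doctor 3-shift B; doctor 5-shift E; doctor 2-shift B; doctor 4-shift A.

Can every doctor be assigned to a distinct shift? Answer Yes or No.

The set {doctor 1, doctor 2, doctor 3, doctor 4, doctor 5, doctor 6} has only 4 neighbours ({shift A, shift B, shift C, shift E}), so by Hall's theorem at most 4 of the 6 doctors can be matched.
Hence no matching covers every doctor.

No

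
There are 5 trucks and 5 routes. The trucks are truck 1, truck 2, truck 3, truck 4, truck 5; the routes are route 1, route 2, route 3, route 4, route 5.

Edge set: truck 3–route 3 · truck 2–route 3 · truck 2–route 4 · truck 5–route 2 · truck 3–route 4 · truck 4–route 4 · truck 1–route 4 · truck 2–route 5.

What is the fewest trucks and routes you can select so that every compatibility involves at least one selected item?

4

A maximum matching has 4 edges (e.g. truck 1–route 4, truck 2–route 5, truck 3–route 3, truck 5–route 2).
By König's theorem the minimum vertex cover has the same size. One such cover is {truck 2, truck 3, truck 5, route 4}.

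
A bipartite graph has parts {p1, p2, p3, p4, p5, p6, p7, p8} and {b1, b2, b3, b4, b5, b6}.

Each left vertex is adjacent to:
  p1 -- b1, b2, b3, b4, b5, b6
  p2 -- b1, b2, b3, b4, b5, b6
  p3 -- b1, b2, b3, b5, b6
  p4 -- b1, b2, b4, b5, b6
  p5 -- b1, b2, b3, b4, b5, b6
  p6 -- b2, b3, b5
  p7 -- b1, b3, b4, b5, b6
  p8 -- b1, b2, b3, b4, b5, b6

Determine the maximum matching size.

6

For example, pair p1-b2, p2-b4, p3-b6, p4-b5, p5-b1, p6-b3.
The set {p1, p2, p3, p4, p5, p6, p7, p8} has only 6 neighbours ({b1, b2, b3, b4, b5, b6}), so by Hall's theorem at most 6 of the 8 left vertices can be matched.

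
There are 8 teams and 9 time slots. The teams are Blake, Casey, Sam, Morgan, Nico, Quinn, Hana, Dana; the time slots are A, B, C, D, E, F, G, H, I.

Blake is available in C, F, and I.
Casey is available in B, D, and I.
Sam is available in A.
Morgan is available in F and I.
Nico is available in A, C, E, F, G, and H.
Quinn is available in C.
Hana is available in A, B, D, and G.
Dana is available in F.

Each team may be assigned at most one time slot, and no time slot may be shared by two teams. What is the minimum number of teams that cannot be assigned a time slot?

1

A valid assignment of size 7: Blake–F, Casey–D, Sam–A, Morgan–I, Nico–G, Quinn–C, Hana–B.
The set {Blake, Morgan, Quinn, Dana} has only 3 neighbours ({C, F, I}), so by Hall's theorem at most 7 of the 8 teams can be matched.
That matches 7 of the 8, leaving 1 unmatched; no matching can do better.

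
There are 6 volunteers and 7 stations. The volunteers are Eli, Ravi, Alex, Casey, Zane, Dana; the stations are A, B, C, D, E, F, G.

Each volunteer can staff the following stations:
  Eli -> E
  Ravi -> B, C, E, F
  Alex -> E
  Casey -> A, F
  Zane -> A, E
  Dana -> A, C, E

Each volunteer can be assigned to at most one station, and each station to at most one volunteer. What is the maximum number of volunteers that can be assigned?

A valid assignment of size 5: Eli-E, Ravi-B, Casey-F, Zane-A, Dana-C.
The set {Eli, Alex} has only 1 neighbour ({E}), so by Hall's theorem at most 5 of the 6 volunteers can be matched.

5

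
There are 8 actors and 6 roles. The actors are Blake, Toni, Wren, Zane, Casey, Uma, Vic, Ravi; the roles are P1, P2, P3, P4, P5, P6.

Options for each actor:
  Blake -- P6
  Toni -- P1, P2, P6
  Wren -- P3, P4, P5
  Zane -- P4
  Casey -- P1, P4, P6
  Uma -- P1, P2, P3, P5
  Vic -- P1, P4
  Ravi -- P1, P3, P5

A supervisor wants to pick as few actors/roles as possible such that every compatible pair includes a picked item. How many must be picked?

6

{P1, P2, P3, P4, P5, P6} is a vertex cover of size 6: every edge has an endpoint in this set.
No smaller cover exists because Blake–P6, Toni–P2, Wren–P3, Zane–P4, Casey–P1, Uma–P5 is a matching of size 6, and a cover must include an endpoint of each of these disjoint edges (König's theorem).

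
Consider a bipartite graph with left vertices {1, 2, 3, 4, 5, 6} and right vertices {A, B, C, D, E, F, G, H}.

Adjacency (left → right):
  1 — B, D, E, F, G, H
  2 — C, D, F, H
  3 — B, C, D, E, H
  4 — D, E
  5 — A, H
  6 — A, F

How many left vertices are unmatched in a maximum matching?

0

One maximum matching: 1→G, 2→C, 3→E, 4→D, 5→H, 6→F.
This saturates every left vertex, so 6 is the maximum.
That matches 6 of the 6, leaving 0 unmatched; no matching can do better.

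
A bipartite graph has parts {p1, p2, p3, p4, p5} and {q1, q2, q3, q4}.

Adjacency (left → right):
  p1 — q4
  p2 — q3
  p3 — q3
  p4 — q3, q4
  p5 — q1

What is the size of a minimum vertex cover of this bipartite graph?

A maximum matching has 3 edges (e.g. p1–q4, p2–q3, p5–q1).
By König's theorem the minimum vertex cover has the same size. One such cover is {p5, q3, q4}.

3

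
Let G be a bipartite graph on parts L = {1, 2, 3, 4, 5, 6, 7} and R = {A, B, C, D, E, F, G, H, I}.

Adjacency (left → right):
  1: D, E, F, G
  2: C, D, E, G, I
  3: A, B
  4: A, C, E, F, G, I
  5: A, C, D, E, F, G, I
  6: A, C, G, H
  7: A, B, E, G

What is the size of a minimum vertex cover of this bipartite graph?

The 7 edges 1–F, 2–D, 3–A, 4–G, 5–E, 6–C, 7–B form a matching, so any vertex cover needs at least 7 vertices (one per matched edge).
Conversely {1, 2, 3, 4, 5, 6, 7} meets every edge and has exactly 7 vertices, so 7 is optimal.

7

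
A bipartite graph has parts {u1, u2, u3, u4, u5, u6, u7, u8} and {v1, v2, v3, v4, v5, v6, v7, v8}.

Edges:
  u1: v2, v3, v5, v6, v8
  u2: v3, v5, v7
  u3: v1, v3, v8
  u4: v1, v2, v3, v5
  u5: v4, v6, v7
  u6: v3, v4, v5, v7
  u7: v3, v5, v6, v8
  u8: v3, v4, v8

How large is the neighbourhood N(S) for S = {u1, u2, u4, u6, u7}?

The union of neighbours of {u1, u2, u4, u6, u7} is {v1, v2, v3, v4, v5, v6, v7, v8}, which has 8 elements.
Since |N(S)| = 8 ≥ |S| = 5, Hall's condition holds for this subset.

8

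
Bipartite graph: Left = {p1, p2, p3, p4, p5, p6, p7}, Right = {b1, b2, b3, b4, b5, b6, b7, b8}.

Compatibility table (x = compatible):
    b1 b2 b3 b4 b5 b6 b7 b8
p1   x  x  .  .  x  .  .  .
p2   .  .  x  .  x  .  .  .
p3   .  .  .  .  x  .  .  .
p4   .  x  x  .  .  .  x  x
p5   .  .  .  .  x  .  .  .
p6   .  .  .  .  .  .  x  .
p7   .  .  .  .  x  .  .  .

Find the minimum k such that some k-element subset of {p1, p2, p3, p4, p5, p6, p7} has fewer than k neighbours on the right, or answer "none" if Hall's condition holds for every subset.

Take S = {p3, p5}. Its neighbourhood is {b5}, so |N(S)| = 1 < |S| = 2.
No single vertex violates Hall's condition since each has at least one neighbour, so 2 is the minimum.

2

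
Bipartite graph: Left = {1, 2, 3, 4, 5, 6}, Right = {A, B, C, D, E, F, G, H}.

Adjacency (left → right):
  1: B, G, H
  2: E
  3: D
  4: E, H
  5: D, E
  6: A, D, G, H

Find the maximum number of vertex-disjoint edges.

5

One maximum matching: 1→B, 2→E, 3→D, 4→H, 6→G.
The set {2, 3, 5} has only 2 neighbours ({D, E}), so by Hall's theorem at most 5 of the 6 left vertices can be matched.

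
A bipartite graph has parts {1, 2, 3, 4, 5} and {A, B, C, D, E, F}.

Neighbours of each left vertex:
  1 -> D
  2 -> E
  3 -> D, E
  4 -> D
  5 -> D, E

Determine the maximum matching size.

2

A valid assignment of size 2: 1-D, 2-E.
The set {1, 2, 3, 4, 5} has only 2 neighbours ({D, E}), so by Hall's theorem at most 2 of the 5 left vertices can be matched.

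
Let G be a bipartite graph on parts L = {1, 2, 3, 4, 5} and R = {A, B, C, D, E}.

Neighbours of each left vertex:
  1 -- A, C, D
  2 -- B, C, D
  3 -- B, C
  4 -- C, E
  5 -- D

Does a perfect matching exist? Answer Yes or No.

For example, pair 1-A, 2-C, 3-B, 4-E, 5-D.
Every left vertex is matched, so this is a perfect matching.

Yes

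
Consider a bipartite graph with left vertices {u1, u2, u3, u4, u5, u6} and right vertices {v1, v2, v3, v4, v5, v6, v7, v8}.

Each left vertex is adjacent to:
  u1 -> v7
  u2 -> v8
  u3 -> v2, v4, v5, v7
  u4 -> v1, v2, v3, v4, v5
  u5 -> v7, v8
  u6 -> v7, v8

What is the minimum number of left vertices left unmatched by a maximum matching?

2

A valid assignment of size 4: u1→v7, u2→v8, u3→v2, u4→v3.
The set {u1, u2, u5, u6} has only 2 neighbours ({v7, v8}), so by Hall's theorem at most 4 of the 6 left vertices can be matched.
That matches 4 of the 6, leaving 2 unmatched; no matching can do better.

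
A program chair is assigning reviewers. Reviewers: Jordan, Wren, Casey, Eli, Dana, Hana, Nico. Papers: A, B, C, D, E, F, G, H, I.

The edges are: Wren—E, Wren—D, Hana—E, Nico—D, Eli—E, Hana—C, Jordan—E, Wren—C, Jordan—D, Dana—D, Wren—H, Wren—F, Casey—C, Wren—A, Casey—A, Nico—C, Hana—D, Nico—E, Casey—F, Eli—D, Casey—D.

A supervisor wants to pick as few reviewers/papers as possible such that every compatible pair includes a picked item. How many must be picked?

5

{Wren, Casey, C, D, E} is a vertex cover of size 5: every edge has an endpoint in this set.
No smaller cover exists because Jordan–D, Wren–A, Casey–F, Eli–E, Hana–C is a matching of size 5, and a cover must include an endpoint of each of these disjoint edges (König's theorem).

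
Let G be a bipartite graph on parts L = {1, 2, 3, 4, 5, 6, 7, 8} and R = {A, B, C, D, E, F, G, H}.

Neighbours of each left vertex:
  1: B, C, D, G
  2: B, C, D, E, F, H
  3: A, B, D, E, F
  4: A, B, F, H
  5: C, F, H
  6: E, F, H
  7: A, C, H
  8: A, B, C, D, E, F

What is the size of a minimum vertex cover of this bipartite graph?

{1, 2, 3, 4, 5, 6, 7, 8} is a vertex cover of size 8: every edge has an endpoint in this set.
No smaller cover exists because 1–G, 2–D, 3–E, 4–B, 5–F, 6–H, 7–C, 8–A is a matching of size 8, and a cover must include an endpoint of each of these disjoint edges (König's theorem).

8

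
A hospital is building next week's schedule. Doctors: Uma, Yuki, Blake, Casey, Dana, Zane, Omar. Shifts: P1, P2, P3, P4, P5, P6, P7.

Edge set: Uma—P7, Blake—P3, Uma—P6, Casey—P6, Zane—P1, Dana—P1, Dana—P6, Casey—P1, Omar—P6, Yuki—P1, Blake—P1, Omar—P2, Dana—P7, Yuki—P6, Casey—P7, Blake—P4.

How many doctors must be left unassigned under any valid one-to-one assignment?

2

A valid assignment of size 5: Uma→P7, Yuki→P6, Blake→P4, Casey→P1, Omar→P2.
The set {Uma, Yuki, Casey, Dana, Zane} has only 3 neighbours ({P1, P6, P7}), so by Hall's theorem at most 5 of the 7 doctors can be matched.
That matches 5 of the 7, leaving 2 unmatched; no matching can do better.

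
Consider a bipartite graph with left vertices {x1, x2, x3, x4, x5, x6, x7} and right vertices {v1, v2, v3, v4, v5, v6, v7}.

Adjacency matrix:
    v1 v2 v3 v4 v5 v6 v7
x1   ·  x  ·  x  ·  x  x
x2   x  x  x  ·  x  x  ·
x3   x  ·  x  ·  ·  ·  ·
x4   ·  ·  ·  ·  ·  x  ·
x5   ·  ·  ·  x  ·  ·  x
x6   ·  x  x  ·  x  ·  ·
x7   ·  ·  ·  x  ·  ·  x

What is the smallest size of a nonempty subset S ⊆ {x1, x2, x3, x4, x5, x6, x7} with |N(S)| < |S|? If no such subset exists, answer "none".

none

A matching saturating every left vertex exists, for instance x1→v2, x2→v5, x3→v1, x4→v6, x5→v4, x6→v3, x7→v7.
By Hall's marriage theorem, this means |N(S)| ≥ |S| for every subset S, so no violating subset exists.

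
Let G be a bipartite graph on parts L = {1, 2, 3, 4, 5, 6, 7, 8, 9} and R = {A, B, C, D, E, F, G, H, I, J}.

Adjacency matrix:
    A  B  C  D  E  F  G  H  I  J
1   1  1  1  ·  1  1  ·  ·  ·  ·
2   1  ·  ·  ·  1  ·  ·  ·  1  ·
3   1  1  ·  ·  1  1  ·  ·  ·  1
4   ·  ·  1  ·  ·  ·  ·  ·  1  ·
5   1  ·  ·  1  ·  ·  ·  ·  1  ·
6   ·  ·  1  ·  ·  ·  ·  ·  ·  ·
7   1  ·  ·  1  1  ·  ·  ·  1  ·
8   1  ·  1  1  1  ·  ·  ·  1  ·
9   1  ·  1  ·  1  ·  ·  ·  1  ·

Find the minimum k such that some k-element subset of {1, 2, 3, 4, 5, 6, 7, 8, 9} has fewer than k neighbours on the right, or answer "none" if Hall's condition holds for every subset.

6

Take S = {2, 4, 5, 6, 7, 8}. Its neighbourhood is {A, C, D, E, I}, so |N(S)| = 5 < |S| = 6.
Every subset of size less than 6 has at least as many neighbours as members, so 6 is the minimum.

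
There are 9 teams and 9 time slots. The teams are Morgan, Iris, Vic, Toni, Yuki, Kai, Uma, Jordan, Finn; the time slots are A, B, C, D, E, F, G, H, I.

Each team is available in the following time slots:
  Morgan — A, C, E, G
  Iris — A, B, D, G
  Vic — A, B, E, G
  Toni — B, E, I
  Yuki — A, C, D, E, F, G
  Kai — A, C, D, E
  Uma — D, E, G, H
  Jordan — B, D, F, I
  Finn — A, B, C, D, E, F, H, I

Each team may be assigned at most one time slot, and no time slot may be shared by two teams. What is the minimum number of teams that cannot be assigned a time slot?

0

One maximum matching: Morgan-E, Iris-D, Vic-B, Toni-I, Yuki-G, Kai-C, Uma-H, Jordan-F, Finn-A.
This saturates every team, so 9 is the maximum.
That matches 9 of the 9, leaving 0 unmatched; no matching can do better.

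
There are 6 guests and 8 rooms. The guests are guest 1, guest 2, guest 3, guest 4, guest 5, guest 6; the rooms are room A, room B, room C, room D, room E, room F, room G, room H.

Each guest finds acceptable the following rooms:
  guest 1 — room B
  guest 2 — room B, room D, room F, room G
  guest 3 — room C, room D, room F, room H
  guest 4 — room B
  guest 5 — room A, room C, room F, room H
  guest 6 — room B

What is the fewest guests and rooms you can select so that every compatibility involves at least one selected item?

A maximum matching has 4 edges (e.g. guest 1–room B, guest 2–room G, guest 3–room D, guest 5–room F).
By König's theorem the minimum vertex cover has the same size. One such cover is {guest 2, guest 3, guest 5, room B}.

4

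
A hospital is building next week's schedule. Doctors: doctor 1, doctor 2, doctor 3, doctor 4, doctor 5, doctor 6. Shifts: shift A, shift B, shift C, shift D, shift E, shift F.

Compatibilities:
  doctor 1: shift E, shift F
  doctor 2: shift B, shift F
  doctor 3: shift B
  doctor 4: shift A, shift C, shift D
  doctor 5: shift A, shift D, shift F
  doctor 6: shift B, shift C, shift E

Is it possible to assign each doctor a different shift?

Yes

A valid assignment of size 6: doctor 1→shift E, doctor 2→shift F, doctor 3→shift B, doctor 4→shift D, doctor 5→shift A, doctor 6→shift C.
Every doctor is matched, so this is a perfect matching.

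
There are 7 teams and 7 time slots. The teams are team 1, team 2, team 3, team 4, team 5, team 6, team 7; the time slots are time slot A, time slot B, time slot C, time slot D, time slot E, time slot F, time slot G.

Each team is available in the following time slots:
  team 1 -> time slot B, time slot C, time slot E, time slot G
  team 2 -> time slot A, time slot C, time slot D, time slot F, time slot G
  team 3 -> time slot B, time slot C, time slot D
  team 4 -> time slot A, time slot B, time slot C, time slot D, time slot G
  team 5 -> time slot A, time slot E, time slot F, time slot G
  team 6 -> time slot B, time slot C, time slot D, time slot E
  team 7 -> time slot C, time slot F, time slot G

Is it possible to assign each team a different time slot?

One maximum matching: team 1–time slot B, team 2–time slot C, team 3–time slot D, team 4–time slot A, team 5–time slot G, team 6–time slot E, team 7–time slot F.
Every team is matched, so this is a perfect matching.

Yes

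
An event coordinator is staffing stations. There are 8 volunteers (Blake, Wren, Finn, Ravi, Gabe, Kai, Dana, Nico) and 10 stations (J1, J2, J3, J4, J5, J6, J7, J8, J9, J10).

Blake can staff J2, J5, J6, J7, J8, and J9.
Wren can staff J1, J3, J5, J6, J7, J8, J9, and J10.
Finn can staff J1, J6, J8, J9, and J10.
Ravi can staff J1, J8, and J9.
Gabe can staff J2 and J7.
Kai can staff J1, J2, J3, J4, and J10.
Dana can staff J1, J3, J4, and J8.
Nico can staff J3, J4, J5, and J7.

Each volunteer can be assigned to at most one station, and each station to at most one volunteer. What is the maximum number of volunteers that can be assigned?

A valid assignment of size 8: Blake–J2, Wren–J6, Finn–J1, Ravi–J9, Gabe–J7, Kai–J10, Dana–J8, Nico–J3.
This saturates every volunteer, so 8 is the maximum.

8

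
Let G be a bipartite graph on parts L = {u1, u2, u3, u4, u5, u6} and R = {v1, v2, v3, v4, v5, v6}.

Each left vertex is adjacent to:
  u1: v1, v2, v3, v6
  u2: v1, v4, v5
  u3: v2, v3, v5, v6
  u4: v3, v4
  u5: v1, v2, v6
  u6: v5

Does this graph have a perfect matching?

For example, pair u1–v1, u2–v4, u3–v6, u4–v3, u5–v2, u6–v5.
Every left vertex is matched, so this is a perfect matching.

Yes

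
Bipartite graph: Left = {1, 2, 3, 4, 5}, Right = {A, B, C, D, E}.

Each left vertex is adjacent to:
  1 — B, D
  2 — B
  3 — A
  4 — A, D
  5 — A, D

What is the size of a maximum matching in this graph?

3

For example, pair 1-D, 2-B, 3-A.
The set {1, 2, 3, 4, 5} has only 3 neighbours ({A, B, D}), so by Hall's theorem at most 3 of the 5 left vertices can be matched.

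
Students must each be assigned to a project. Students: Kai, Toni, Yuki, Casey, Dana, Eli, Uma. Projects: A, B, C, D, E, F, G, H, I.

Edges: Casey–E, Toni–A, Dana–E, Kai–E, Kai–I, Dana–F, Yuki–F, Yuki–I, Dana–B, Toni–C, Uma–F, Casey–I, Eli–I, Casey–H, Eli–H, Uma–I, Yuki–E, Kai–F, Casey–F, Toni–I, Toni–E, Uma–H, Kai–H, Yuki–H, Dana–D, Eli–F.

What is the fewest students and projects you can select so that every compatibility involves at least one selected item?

6

{Toni, Dana, E, F, H, I} is a vertex cover of size 6: every edge has an endpoint in this set.
No smaller cover exists because Kai–H, Toni–C, Yuki–I, Casey–E, Dana–B, Eli–F is a matching of size 6, and a cover must include an endpoint of each of these disjoint edges (König's theorem).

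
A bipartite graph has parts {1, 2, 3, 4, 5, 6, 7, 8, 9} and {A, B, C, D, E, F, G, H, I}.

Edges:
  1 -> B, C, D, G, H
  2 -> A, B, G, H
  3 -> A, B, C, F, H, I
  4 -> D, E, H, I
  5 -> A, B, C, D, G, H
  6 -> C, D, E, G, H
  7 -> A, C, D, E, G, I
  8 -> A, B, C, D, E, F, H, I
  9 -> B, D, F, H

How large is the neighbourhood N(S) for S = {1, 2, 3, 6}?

9

The union of neighbours of {1, 2, 3, 6} is {A, B, C, D, E, F, G, H, I}, which has 9 elements.
Since |N(S)| = 9 ≥ |S| = 4, Hall's condition holds for this subset.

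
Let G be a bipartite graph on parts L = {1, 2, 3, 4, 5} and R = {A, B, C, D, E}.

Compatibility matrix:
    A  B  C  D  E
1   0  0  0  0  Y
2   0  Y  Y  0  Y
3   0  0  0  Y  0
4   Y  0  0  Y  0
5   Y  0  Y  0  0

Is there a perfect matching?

A valid assignment of size 5: 1→E, 2→B, 3→D, 4→A, 5→C.
Every left vertex is matched, so this is a perfect matching.

Yes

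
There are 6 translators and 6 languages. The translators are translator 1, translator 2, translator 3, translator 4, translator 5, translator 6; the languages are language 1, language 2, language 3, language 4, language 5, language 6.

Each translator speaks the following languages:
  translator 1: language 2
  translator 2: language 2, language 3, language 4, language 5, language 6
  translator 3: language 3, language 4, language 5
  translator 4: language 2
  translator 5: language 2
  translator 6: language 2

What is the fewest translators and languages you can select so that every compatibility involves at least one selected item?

3

A maximum matching has 3 edges (e.g. translator 1–language 2, translator 2–language 6, translator 3–language 4).
By König's theorem the minimum vertex cover has the same size. One such cover is {translator 2, translator 3, language 2}.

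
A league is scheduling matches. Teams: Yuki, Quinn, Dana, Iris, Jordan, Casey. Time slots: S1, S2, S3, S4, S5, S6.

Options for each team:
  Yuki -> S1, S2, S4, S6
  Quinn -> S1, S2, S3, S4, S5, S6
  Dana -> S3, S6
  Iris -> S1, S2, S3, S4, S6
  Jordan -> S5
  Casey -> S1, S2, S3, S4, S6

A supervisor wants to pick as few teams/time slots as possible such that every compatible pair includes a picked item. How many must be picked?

6

{Yuki, Quinn, Dana, Iris, Jordan, Casey} is a vertex cover of size 6: every edge has an endpoint in this set.
No smaller cover exists because Yuki–S1, Quinn–S4, Dana–S3, Iris–S6, Jordan–S5, Casey–S2 is a matching of size 6, and a cover must include an endpoint of each of these disjoint edges (König's theorem).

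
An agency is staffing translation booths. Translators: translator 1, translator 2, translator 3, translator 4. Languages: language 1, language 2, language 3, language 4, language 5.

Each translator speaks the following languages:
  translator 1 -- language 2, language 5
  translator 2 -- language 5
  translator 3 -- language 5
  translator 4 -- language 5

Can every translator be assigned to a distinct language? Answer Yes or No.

No

The set {translator 2, translator 3, translator 4} has only 1 neighbour ({language 5}), so by Hall's theorem at most 2 of the 4 translators can be matched.
Hence no matching covers every translator.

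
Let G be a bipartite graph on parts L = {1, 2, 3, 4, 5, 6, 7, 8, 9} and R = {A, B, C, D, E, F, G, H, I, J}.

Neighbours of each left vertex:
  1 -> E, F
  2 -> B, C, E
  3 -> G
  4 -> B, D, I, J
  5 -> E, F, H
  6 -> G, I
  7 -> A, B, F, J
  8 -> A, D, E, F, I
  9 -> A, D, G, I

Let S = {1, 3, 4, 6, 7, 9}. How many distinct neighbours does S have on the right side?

The union of neighbours of {1, 3, 4, 6, 7, 9} is {A, B, D, E, F, G, I, J}, which has 8 elements.
Since |N(S)| = 8 ≥ |S| = 6, Hall's condition holds for this subset.

8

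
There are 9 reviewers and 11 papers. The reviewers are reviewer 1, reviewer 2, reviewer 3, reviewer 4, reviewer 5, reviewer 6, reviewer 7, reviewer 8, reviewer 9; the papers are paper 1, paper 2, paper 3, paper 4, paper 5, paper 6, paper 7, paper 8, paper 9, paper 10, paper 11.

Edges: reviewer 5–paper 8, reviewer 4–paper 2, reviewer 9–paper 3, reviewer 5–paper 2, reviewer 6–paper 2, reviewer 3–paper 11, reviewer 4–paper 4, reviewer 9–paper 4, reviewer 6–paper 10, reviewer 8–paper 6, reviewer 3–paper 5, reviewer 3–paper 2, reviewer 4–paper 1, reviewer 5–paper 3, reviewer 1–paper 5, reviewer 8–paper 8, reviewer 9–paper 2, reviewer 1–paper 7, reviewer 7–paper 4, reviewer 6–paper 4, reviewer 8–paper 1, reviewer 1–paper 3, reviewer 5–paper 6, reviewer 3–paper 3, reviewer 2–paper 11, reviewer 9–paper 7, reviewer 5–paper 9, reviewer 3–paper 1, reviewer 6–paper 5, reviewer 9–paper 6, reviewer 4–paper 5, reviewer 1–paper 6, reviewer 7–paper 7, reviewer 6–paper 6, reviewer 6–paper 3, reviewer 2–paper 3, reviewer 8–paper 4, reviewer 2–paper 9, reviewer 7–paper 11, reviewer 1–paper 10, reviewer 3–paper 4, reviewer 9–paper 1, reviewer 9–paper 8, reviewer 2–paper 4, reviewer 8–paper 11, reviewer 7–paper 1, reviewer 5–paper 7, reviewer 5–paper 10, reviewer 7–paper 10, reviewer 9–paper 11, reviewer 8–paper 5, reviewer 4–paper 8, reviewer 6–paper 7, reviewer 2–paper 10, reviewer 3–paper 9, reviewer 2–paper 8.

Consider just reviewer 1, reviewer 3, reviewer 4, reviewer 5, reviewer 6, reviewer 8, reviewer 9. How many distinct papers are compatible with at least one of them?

11

The union of neighbours of {reviewer 1, reviewer 3, reviewer 4, reviewer 5, reviewer 6, reviewer 8, reviewer 9} is {paper 1, paper 2, paper 3, paper 4, paper 5, paper 6, paper 7, paper 8, paper 9, paper 10, paper 11}, which has 11 elements.
Since |N(S)| = 11 ≥ |S| = 7, Hall's condition holds for this subset.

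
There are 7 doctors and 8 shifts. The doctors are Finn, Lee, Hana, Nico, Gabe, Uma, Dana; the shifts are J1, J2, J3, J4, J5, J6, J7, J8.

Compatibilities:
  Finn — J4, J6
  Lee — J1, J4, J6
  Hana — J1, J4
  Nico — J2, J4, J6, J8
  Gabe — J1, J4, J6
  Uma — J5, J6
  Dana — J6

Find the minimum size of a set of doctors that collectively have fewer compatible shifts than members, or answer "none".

4

Take S = {Finn, Lee, Hana, Gabe}. Its neighbourhood is {J1, J4, J6}, so |N(S)| = 3 < |S| = 4.
Every subset of size less than 4 has at least as many neighbours as members, so 4 is the minimum.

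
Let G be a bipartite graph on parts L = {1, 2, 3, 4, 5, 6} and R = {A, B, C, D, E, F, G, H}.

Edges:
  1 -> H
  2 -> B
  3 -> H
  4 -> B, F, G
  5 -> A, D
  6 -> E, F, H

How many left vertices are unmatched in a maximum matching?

1

For example, pair 1-H, 2-B, 4-F, 5-D, 6-E.
The set {1, 3} has only 1 neighbour ({H}), so by Hall's theorem at most 5 of the 6 left vertices can be matched.
That matches 5 of the 6, leaving 1 unmatched; no matching can do better.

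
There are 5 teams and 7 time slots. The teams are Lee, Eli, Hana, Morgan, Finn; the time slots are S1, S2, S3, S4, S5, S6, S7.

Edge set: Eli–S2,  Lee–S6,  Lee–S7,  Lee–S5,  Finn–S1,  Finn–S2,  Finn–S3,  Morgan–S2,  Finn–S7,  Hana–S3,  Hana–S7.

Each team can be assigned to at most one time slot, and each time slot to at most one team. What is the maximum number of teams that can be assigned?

For example, pair Lee→S6, Eli→S2, Hana→S3, Finn→S7.
The set {Eli, Morgan} has only 1 neighbour ({S2}), so by Hall's theorem at most 4 of the 5 teams can be matched.

4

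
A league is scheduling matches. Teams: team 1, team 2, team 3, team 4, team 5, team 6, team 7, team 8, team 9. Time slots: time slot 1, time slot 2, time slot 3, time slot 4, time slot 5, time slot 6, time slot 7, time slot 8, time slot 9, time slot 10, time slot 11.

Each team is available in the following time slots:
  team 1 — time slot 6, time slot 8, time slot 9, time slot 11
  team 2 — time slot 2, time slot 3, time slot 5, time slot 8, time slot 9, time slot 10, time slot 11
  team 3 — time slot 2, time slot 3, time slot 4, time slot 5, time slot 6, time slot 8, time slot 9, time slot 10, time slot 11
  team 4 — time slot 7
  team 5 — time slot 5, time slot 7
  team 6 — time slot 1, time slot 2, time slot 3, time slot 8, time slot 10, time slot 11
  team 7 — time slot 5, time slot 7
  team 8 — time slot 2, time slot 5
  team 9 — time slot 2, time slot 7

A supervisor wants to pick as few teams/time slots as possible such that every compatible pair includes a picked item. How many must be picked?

{team 1, team 2, team 3, team 6, time slot 2, time slot 5, time slot 7} is a vertex cover of size 7: every edge has an endpoint in this set.
No smaller cover exists because team 1–time slot 9, team 2–time slot 3, team 3–time slot 4, team 4–time slot 7, team 5–time slot 5, team 6–time slot 8, team 8–time slot 2 is a matching of size 7, and a cover must include an endpoint of each of these disjoint edges (König's theorem).

7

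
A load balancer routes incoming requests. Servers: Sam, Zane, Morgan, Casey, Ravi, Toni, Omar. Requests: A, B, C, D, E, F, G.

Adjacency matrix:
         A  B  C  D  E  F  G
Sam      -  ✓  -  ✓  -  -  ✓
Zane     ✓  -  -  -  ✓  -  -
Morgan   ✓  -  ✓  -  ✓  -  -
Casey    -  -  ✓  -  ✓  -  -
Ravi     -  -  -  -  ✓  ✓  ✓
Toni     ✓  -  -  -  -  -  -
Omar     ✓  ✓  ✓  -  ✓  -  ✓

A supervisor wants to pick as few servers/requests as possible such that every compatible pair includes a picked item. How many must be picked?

The 6 edges Sam–B, Zane–A, Morgan–C, Casey–E, Ravi–F, Omar–G form a matching, so any vertex cover needs at least 6 vertices (one per matched edge).
Conversely {Sam, Ravi, Omar, A, C, E} meets every edge and has exactly 6 vertices, so 6 is optimal.

6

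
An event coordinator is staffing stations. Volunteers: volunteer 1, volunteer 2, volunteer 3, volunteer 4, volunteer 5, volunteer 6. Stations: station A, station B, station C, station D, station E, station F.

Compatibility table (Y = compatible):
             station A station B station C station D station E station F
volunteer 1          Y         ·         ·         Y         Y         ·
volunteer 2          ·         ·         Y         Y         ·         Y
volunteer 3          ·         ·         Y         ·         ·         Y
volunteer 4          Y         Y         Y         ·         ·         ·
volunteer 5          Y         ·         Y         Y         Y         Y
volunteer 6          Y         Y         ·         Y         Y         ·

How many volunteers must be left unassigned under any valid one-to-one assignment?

0

For example, pair volunteer 1–station D, volunteer 2–station C, volunteer 3–station F, volunteer 4–station B, volunteer 5–station E, volunteer 6–station A.
This saturates every volunteer, so 6 is the maximum.
That matches 6 of the 6, leaving 0 unmatched; no matching can do better.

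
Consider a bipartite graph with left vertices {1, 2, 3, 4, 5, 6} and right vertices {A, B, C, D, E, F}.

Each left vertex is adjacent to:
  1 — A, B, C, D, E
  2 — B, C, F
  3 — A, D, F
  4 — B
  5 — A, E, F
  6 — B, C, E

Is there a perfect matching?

Yes

A valid assignment of size 6: 1-A, 2-C, 3-D, 4-B, 5-F, 6-E.
Every left vertex is matched, so this is a perfect matching.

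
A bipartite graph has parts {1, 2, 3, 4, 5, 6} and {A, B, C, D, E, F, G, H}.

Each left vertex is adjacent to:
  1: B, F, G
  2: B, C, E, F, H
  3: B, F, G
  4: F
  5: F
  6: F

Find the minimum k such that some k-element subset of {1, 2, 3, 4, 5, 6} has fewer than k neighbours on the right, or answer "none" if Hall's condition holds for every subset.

2

Take S = {4, 5}. Its neighbourhood is {F}, so |N(S)| = 1 < |S| = 2.
No single vertex violates Hall's condition since each has at least one neighbour, so 2 is the minimum.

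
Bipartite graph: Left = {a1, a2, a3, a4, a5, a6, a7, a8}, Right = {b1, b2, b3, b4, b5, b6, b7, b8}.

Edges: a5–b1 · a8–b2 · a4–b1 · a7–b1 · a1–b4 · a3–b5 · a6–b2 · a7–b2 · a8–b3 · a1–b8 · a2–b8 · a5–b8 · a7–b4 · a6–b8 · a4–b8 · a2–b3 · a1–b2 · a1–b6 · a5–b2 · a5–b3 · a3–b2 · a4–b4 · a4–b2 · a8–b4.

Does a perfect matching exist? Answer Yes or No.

The set {a2, a4, a5, a6, a7, a8} has only 5 neighbours ({b1, b2, b3, b4, b8}), so by Hall's theorem at most 7 of the 8 left vertices can be matched.
Hence no matching covers every left vertex.

No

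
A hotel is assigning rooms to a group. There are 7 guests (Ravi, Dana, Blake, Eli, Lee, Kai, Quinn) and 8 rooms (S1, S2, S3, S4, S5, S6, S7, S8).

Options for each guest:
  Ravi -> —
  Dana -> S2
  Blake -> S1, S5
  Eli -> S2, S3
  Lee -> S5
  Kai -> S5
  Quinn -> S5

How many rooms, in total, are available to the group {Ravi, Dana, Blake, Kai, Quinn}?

The union of neighbours of {Ravi, Dana, Blake, Kai, Quinn} is {S1, S2, S5}, which has 3 elements.
Since |N(S)| = 3 < |S| = 5, Hall's condition fails for this subset.

3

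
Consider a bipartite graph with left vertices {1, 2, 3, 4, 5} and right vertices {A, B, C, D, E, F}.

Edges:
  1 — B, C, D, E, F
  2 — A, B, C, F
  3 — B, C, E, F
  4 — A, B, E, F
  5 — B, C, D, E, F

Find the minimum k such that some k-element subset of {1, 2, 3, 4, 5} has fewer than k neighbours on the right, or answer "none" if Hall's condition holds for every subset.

A matching saturating every left vertex exists, for instance 1→D, 2→C, 3→B, 4→F, 5→E.
By Hall's marriage theorem, this means |N(S)| ≥ |S| for every subset S, so no violating subset exists.

none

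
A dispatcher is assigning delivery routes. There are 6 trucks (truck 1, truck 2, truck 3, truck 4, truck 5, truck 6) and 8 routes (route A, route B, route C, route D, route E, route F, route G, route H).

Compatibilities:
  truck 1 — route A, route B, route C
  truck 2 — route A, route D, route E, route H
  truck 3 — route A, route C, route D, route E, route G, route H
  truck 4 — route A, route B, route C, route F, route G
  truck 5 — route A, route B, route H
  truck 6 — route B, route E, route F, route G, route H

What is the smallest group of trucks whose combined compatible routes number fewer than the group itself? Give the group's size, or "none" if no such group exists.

none

A matching saturating every truck exists, for instance truck 1→route B, truck 2→route D, truck 3→route G, truck 4→route C, truck 5→route H, truck 6→route E.
By Hall's marriage theorem, this means |N(S)| ≥ |S| for every subset S, so no violating subset exists.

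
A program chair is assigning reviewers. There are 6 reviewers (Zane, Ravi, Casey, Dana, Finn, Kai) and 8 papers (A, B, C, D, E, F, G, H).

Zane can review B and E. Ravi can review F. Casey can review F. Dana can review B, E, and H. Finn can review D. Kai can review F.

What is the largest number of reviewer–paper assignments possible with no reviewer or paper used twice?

For example, pair Zane→E, Ravi→F, Dana→B, Finn→D.
The set {Ravi, Casey, Kai} has only 1 neighbour ({F}), so by Hall's theorem at most 4 of the 6 reviewers can be matched.

4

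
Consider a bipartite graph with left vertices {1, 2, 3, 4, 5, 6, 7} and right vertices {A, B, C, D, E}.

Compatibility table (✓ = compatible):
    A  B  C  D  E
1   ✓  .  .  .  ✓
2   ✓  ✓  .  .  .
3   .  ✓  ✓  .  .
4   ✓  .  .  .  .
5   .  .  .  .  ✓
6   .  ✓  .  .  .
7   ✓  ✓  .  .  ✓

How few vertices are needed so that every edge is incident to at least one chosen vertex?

A maximum matching has 4 edges (e.g. 1–E, 2–B, 3–C, 4–A).
By König's theorem the minimum vertex cover has the same size. One such cover is {3, A, B, E}.

4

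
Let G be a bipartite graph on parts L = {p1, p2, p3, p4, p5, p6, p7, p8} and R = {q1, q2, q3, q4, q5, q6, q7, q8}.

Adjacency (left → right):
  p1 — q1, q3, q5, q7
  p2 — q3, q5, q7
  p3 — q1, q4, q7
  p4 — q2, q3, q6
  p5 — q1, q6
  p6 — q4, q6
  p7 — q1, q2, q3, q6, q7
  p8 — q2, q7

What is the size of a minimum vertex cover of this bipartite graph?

{q1, q2, q3, q4, q5, q6, q7} is a vertex cover of size 7: every edge has an endpoint in this set.
No smaller cover exists because p1–q3, p2–q5, p3–q7, p4–q2, p5–q1, p6–q4, p7–q6 is a matching of size 7, and a cover must include an endpoint of each of these disjoint edges (König's theorem).

7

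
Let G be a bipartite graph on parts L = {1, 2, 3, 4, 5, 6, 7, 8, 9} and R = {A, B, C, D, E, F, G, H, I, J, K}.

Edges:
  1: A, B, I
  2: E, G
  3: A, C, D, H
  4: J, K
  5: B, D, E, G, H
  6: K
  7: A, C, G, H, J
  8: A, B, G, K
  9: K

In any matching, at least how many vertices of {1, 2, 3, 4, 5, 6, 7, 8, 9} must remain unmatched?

1

A valid assignment of size 8: 1–I, 2–E, 3–C, 4–J, 5–H, 6–K, 7–G, 8–B.
The set {6, 9} has only 1 neighbour ({K}), so by Hall's theorem at most 8 of the 9 left vertices can be matched.
That matches 8 of the 9, leaving 1 unmatched; no matching can do better.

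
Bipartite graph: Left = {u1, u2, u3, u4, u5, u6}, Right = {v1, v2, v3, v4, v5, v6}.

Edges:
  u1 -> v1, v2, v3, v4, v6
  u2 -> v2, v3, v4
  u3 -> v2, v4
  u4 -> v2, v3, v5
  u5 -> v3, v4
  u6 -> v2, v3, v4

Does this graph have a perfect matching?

No

The set {u2, u3, u5, u6} has only 3 neighbours ({v2, v3, v4}), so by Hall's theorem at most 5 of the 6 left vertices can be matched.
Hence no matching covers every left vertex.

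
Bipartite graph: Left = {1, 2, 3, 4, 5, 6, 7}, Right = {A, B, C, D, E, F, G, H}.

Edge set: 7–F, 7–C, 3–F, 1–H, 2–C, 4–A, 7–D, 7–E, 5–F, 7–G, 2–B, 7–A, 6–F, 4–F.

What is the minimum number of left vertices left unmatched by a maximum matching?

2

A valid assignment of size 5: 1→H, 2→B, 3→F, 4→A, 7→G.
The set {3, 5, 6} has only 1 neighbour ({F}), so by Hall's theorem at most 5 of the 7 left vertices can be matched.
That matches 5 of the 7, leaving 2 unmatched; no matching can do better.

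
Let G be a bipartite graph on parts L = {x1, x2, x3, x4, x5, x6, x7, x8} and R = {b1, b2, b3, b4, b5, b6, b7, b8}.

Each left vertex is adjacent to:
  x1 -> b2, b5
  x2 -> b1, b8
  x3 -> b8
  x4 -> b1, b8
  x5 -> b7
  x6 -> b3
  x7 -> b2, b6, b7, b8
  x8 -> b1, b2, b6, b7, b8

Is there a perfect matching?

The set {x2, x3, x4} has only 2 neighbours ({b1, b8}), so by Hall's theorem at most 7 of the 8 left vertices can be matched.
Hence no matching covers every left vertex.

No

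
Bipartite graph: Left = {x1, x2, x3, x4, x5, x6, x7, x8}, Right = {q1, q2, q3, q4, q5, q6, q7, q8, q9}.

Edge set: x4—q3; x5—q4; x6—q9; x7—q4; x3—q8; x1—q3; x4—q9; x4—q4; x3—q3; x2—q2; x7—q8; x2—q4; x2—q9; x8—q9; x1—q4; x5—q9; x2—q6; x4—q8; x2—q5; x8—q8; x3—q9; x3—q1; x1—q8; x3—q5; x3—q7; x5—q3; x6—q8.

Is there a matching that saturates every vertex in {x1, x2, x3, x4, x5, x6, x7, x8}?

The set {x1, x4, x5, x6, x7, x8} has only 4 neighbours ({q3, q4, q8, q9}), so by Hall's theorem at most 6 of the 8 left vertices can be matched.
Hence no matching covers every left vertex.

No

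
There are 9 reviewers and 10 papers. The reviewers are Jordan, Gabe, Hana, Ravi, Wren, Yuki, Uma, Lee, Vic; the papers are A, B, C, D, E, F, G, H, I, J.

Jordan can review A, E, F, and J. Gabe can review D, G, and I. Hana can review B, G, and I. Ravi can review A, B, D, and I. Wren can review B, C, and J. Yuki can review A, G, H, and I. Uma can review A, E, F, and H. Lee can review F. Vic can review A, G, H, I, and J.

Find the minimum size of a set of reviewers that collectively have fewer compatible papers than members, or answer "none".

none

A matching saturating every reviewer exists, for instance Jordan→E, Gabe→D, Hana→G, Ravi→A, Wren→B, Yuki→I, Uma→H, Lee→F, Vic→J.
By Hall's marriage theorem, this means |N(S)| ≥ |S| for every subset S, so no violating subset exists.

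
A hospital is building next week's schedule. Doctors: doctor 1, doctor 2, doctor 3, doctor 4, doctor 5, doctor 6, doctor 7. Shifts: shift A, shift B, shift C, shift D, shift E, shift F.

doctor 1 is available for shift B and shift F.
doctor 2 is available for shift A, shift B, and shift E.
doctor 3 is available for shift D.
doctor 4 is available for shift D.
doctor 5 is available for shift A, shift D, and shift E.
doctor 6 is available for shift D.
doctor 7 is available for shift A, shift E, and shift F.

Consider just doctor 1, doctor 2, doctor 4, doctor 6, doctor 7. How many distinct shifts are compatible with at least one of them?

5

The union of neighbours of {doctor 1, doctor 2, doctor 4, doctor 6, doctor 7} is {shift A, shift B, shift D, shift E, shift F}, which has 5 elements.
Since |N(S)| = 5 ≥ |S| = 5, Hall's condition holds for this subset.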